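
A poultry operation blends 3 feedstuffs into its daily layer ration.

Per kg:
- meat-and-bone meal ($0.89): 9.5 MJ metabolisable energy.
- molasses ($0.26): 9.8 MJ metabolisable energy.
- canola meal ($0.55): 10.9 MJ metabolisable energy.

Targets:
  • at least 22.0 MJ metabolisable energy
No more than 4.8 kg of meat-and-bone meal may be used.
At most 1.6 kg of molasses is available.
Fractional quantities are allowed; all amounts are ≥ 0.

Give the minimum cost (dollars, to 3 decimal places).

Treat it as an LP. Let x1 = kg of meat-and-bone meal, x2 = kg of molasses, x3 = kg of canola meal.
Minimize 0.89x1 + 0.26x2 + 0.55x3 s.t.:
  9.5x1 + 9.8x2 + 10.9x3 ≥ 22   (metabolisable energy)
  x1 ≤ 4.8
  x2 ≤ 1.6
  x1, x2, x3 ≥ 0.
At the optimum only molasses, canola meal are positive (meat-and-bone meal = 0). There the metabolisable energy and the molasses cap constraints are tight.
So molasses = 1.6 kg, canola meal = 0.5798 kg.
Hence cost = 0.26·1.6 + 0.55·0.5798 = $0.73489.

$0.735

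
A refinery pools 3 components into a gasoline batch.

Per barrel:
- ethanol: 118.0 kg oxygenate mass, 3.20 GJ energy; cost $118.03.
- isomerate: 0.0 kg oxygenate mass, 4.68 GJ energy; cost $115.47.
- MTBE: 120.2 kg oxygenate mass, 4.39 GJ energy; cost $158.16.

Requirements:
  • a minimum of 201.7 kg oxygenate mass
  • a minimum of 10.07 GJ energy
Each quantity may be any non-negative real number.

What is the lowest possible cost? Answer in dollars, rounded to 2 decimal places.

$315.25

This is a linear program. Let x1 = barrels of ethanol, x2 = barrels of isomerate, x3 = barrels of MTBE.
Minimize 118.03x1 + 115.47x2 + 158.16x3 subject to:
  118x1 + 120.2x3 ≥ 201.7   (oxygenate mass)
  3.2x1 + 4.68x2 + 4.39x3 ≥ 10.07   (energy)
  x1, x2, x3 ≥ 0.
At the optimum only ethanol, isomerate are positive (MTBE = 0). The oxygenate mass and energy requirements are met with equality.
Solving gives x1 = 1.7093, x2 = 0.98294.
Objective = 118.03·1.7093 + 115.47·0.98294 = 315.2488.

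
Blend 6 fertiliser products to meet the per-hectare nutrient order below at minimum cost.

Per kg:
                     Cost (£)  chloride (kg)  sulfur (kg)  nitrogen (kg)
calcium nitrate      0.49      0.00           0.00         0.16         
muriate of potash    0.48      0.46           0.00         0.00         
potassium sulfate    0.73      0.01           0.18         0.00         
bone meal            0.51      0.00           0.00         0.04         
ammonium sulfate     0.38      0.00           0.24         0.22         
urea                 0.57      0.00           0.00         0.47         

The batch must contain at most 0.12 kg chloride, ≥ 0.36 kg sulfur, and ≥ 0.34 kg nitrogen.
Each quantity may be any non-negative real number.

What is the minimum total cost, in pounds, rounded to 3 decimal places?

Let x1 = kg of calcium nitrate, x2 = kg of muriate of potash, x3 = kg of potassium sulfate, x4 = kg of bone meal, x5 = kg of ammonium sulfate, x6 = kg of urea.
Minimise 0.49x1 + 0.48x2 + 0.73x3 + 0.51x4 + 0.38x5 + 0.57x6 subject to:
  0.46x2 + 0.01x3 ≤ 0.12   (chloride)
  0.18x3 + 0.24x5 ≥ 0.36   (sulfur)
  0.16x1 + 0.04x4 + 0.22x5 + 0.47x6 ≥ 0.34   (nitrogen)
  x1, x2, x3, x4, x5, x6 ≥ 0.
The cheapest feasible vertex uses only ammonium sulfate, urea; calcium nitrate, muriate of potash, potassium sulfate, bone meal are not used. There the sulfur and nitrogen constraints are tight.
Optimal quantities: ammonium sulfate = 1.5 kg, urea = 0.02128 kg.
Objective = 0.38·1.5 + 0.57·0.02128 = 0.58213.

£0.582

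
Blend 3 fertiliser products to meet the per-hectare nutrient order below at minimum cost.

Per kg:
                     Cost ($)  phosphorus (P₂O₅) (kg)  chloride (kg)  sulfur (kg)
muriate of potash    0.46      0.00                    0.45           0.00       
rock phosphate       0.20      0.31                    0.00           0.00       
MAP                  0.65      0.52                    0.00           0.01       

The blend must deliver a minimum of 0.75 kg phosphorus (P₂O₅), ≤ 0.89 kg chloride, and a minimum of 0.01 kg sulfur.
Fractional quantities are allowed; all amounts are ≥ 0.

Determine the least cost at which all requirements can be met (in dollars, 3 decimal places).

$0.798

Let x1 = kg of muriate of potash, x2 = kg of rock phosphate, x3 = kg of MAP.
min 0.46x1 + 0.2x2 + 0.65x3 subject to:
  0.31x2 + 0.52x3 ≥ 0.75   (phosphorus (P₂O₅))
  0.45x1 ≤ 0.89   (chloride)
  0.01x3 ≥ 0.01   (sulfur)
  x1, x2, x3 ≥ 0.
The optimal basis is {rock phosphate, MAP}; muriate of potash drops out. There the phosphorus (P₂O₅) and sulfur constraints are tight.
Optimal quantities: rock phosphate = 0.7419 kg, MAP = 1 kg.
Total cost: 0.2·0.7419 + 0.65·1 = 0.79838.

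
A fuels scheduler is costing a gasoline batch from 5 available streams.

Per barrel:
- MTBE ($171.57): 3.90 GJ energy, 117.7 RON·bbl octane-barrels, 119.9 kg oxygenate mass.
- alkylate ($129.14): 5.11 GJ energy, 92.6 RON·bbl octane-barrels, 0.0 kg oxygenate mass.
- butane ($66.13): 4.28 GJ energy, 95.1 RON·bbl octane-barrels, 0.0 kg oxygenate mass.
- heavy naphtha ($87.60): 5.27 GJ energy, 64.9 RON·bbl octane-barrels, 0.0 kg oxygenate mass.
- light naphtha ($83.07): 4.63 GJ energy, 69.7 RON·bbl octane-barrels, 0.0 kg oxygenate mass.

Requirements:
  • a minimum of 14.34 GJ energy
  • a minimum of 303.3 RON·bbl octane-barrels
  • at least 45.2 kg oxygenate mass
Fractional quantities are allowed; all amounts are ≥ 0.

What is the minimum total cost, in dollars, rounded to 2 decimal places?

$263.53

This is a linear program. Let x1 = barrels of MTBE, x2 = barrels of alkylate, x3 = barrels of butane, x4 = barrels of heavy naphtha, x5 = barrels of light naphtha.
Minimise 171.57x1 + 129.14x2 + 66.13x3 + 87.6x4 + 83.07x5 with:
  3.9x1 + 5.11x2 + 4.28x3 + 5.27x4 + 4.63x5 ≥ 14.34   (energy)
  117.7x1 + 92.6x2 + 95.1x3 + 64.9x4 + 69.7x5 ≥ 303.3   (octane-barrels)
  119.9x1 ≥ 45.2   (oxygenate mass)
  x1, x2, x3, x4, x5 ≥ 0.
The cheapest feasible vertex uses only MTBE, butane; alkylate, heavy naphtha, light naphtha are not used. Binding constraints: energy and oxygenate mass.
That vertex is x1 = 0.377, x3 = 3.007.
Cost = 171.57·0.377 + 66.13·3.007 = 263.5348.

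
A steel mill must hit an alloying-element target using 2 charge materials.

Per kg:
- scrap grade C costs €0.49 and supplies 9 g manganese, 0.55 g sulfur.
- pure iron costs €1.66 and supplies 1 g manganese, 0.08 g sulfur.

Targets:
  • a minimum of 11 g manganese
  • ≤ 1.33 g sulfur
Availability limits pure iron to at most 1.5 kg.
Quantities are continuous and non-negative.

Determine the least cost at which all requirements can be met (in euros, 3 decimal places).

Let x1 = kg of scrap grade C, x2 = kg of pure iron.
Minimize 0.49x1 + 1.66x2 s.t.:
  9x1 + 1x2 ≥ 11   (manganese)
  0.55x1 + 0.08x2 ≤ 1.33   (sulfur)
  x2 ≤ 1.5
  x1, x2 ≥ 0.
The minimum-cost mix takes nothing from pure iron — only scrap grade C. There the manganese constraint is tight.
That vertex is x1 = 1.222.
Total cost: 0.49·1.222 = 0.59878.

€0.599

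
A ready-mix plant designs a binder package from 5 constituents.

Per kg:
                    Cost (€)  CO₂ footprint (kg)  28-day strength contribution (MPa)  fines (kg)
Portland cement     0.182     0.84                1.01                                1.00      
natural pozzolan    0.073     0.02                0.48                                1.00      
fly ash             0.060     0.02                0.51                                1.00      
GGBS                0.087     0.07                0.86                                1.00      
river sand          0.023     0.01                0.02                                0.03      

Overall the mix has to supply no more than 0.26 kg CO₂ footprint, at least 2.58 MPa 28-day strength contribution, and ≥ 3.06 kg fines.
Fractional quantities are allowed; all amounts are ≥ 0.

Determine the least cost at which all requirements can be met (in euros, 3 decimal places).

Set it up as a linear program. Let x1 = kg of Portland cement, x2 = kg of natural pozzolan, x3 = kg of fly ash, x4 = kg of GGBS, x5 = kg of river sand.
Minimize 0.182x1 + 0.073x2 + 0.06x3 + 0.087x4 + 0.023x5 subject to:
  0.84x1 + 0.02x2 + 0.02x3 + 0.07x4 + 0.01x5 ≤ 0.26   (CO₂ footprint)
  1.01x1 + 0.48x2 + 0.51x3 + 0.86x4 + 0.02x5 ≥ 2.58   (28-day strength contribution)
  1x1 + 1x2 + 1x3 + 1x4 + 0.03x5 ≥ 3.06   (fines)
  x1, x2, x3, x4, x5 ≥ 0.
The optimal basis is {fly ash, GGBS}; Portland cement, natural pozzolan, river sand drop out. There the 28-day strength contribution and fines constraints are tight.
Solving gives x3 = 0.1474, x4 = 2.913.
Objective = 0.06·0.1474 + 0.087·2.913 = 0.26228.

€0.262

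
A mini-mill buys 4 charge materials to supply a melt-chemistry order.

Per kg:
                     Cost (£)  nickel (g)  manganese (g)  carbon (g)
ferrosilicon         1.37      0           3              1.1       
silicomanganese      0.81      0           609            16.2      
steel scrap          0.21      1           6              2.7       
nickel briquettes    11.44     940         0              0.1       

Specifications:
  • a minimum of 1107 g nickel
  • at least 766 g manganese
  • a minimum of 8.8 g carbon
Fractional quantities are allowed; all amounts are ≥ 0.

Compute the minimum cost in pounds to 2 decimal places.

£14.49

Let x1 = kg of ferrosilicon, x2 = kg of silicomanganese, x3 = kg of steel scrap, x4 = kg of nickel briquettes.
Minimize 1.37x1 + 0.81x2 + 0.21x3 + 11.44x4 s.t.:
  1x3 + 940x4 ≥ 1107   (nickel)
  3x1 + 609x2 + 6x3 ≥ 766   (manganese)
  1.1x1 + 16.2x2 + 2.7x3 + 0.1x4 ≥ 8.8   (carbon)
  x1, x2, x3, x4 ≥ 0.
The cheapest feasible vertex uses only silicomanganese, nickel briquettes; ferrosilicon, steel scrap are not used. The nickel and manganese requirements are met with equality.
Solving gives x2 = 1.2578, x4 = 1.1777.
Hence cost = 0.81·1.2578 + 11.44·1.1777 = £14.4917.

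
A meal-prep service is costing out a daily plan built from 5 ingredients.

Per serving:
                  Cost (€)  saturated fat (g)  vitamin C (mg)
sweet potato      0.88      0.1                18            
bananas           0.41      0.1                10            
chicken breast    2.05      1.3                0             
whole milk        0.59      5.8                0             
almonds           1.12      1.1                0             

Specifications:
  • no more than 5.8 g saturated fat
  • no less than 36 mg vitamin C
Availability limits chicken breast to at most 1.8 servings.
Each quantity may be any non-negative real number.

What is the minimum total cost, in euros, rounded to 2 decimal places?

€1.48

This is a linear program. Let x1 = servings of sweet potato, x2 = servings of bananas, x3 = servings of chicken breast, x4 = servings of whole milk, x5 = servings of almonds.
Minimize 0.88x1 + 0.41x2 + 2.05x3 + 0.59x4 + 1.12x5 with:
  0.1x1 + 0.1x2 + 1.3x3 + 5.8x4 + 1.1x5 ≤ 5.8   (saturated fat)
  18x1 + 10x2 ≥ 36   (vitamin C)
  x3 ≤ 1.8
  x1, x2, x3, x4, x5 ≥ 0.
The optimal basis is {bananas}; sweet potato, chicken breast, whole milk, almonds drop out. The vitamin C requirement is met with equality.
That vertex is x2 = 3.6.
Cost = 0.41·3.6 = 1.4760.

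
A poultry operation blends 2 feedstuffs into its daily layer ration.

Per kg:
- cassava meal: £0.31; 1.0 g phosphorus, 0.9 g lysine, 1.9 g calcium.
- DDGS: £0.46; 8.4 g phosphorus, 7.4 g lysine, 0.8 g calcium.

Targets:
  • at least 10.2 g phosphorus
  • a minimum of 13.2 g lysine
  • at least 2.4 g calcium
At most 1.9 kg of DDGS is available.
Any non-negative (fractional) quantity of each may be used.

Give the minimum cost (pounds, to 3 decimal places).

This is a linear program. Let x1 = kg of cassava meal, x2 = kg of DDGS.
min 0.31x1 + 0.46x2 subject to:
  1x1 + 8.4x2 ≥ 10.2   (phosphorus)
  0.9x1 + 7.4x2 ≥ 13.2   (lysine)
  1.9x1 + 0.8x2 ≥ 2.4   (calcium)
  x2 ≤ 1.9
  x1, x2 ≥ 0.
Both inputs are positive at the optimum. There the lysine and calcium constraints are tight.
Solving gives x1 = 0.5397, x2 = 1.718.
Hence cost = 0.31·0.5397 + 0.46·1.718 = £0.95759.

£0.958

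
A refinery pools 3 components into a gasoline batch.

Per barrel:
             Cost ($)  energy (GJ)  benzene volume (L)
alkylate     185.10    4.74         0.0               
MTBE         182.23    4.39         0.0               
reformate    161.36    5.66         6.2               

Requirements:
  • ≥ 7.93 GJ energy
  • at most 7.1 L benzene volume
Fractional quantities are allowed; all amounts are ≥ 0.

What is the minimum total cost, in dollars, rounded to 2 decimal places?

$241.34

Set it up as a linear program. Let x1 = barrels of alkylate, x2 = barrels of MTBE, x3 = barrels of reformate.
min 185.1x1 + 182.23x2 + 161.36x3 with:
  4.74x1 + 4.39x2 + 5.66x3 ≥ 7.93   (energy)
  6.2x3 ≤ 7.1   (benzene volume)
  x1, x2, x3 ≥ 0.
The cheapest feasible vertex uses only alkylate, reformate; MTBE is not used. There the energy and benzene volume constraints are tight.
That vertex is x1 = 0.305567, x3 = 1.14516.
Total cost: 185.1·0.305567 + 161.36·1.14516 = 241.3435.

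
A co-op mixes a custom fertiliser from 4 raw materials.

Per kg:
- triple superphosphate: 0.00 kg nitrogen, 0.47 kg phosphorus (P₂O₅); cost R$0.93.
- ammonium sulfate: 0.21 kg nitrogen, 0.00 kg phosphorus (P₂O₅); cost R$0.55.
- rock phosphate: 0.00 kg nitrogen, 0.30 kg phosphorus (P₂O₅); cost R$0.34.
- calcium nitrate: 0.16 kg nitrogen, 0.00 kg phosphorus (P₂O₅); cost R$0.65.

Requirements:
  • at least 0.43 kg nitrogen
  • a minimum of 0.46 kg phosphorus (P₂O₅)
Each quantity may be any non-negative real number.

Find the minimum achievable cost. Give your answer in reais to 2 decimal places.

R$1.65

Set it up as a linear program. Let x1 = kg of triple superphosphate, x2 = kg of ammonium sulfate, x3 = kg of rock phosphate, x4 = kg of calcium nitrate.
min 0.93x1 + 0.55x2 + 0.34x3 + 0.65x4 subject to:
  0.21x2 + 0.16x4 ≥ 0.43   (nitrogen)
  0.47x1 + 0.3x3 ≥ 0.46   (phosphorus (P₂O₅))
  x1, x2, x3, x4 ≥ 0.
The optimal basis is {ammonium sulfate, rock phosphate}; triple superphosphate, calcium nitrate drop out. There the nitrogen and phosphorus (P₂O₅) constraints are tight.
Solving gives x2 = 2.048, x3 = 1.533.
Objective = 0.55·2.048 + 0.34·1.533 = 1.6476.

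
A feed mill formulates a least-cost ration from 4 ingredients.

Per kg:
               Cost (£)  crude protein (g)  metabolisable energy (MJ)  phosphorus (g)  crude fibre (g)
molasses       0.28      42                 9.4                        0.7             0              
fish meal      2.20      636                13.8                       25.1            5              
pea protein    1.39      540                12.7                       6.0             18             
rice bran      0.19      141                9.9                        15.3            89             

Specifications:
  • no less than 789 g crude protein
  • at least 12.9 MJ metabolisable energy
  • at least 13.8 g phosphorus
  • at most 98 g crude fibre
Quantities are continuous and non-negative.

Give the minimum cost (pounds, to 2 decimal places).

£1.88

This is a linear program. Let x1 = kg of molasses, x2 = kg of fish meal, x3 = kg of pea protein, x4 = kg of rice bran.
min 0.28x1 + 2.2x2 + 1.39x3 + 0.19x4 s.t.:
  42x1 + 636x2 + 540x3 + 141x4 ≥ 789   (crude protein)
  9.4x1 + 13.8x2 + 12.7x3 + 9.9x4 ≥ 12.9   (metabolisable energy)
  0.7x1 + 25.1x2 + 6x3 + 15.3x4 ≥ 13.8   (phosphorus)
  5x2 + 18x3 + 89x4 ≤ 98   (crude fibre)
  x1, x2, x3, x4 ≥ 0.
The optimal basis is {pea protein, rice bran}; molasses, fish meal drop out. There the crude protein and crude fibre constraints are tight.
Optimal quantities: pea protein = 1.239 kg, rice bran = 0.8505 kg.
Total cost: 1.39·1.239 + 0.19·0.8505 = 1.8838.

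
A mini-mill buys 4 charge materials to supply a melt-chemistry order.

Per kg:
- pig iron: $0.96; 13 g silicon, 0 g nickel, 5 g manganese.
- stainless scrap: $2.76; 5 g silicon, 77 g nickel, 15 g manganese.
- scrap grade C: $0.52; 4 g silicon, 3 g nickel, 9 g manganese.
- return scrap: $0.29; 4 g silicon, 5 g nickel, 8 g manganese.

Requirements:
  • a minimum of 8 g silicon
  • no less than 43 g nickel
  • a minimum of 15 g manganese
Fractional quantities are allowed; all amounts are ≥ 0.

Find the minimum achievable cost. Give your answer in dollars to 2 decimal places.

$1.70

Treat it as an LP. Let x1 = kg of pig iron, x2 = kg of stainless scrap, x3 = kg of scrap grade C, x4 = kg of return scrap.
Minimise 0.96x1 + 2.76x2 + 0.52x3 + 0.29x4 s.t.:
  13x1 + 5x2 + 4x3 + 4x4 ≥ 8   (silicon)
  77x2 + 3x3 + 5x4 ≥ 43   (nickel)
  5x1 + 15x2 + 9x3 + 8x4 ≥ 15   (manganese)
  x1, x2, x3, x4 ≥ 0.
The optimal basis is {stainless scrap, return scrap}; pig iron, scrap grade C drop out. Binding constraints: silicon and nickel.
That vertex is x2 = 0.4664, x4 = 1.417.
Hence cost = 2.76·0.4664 + 0.29·1.417 = $1.6982.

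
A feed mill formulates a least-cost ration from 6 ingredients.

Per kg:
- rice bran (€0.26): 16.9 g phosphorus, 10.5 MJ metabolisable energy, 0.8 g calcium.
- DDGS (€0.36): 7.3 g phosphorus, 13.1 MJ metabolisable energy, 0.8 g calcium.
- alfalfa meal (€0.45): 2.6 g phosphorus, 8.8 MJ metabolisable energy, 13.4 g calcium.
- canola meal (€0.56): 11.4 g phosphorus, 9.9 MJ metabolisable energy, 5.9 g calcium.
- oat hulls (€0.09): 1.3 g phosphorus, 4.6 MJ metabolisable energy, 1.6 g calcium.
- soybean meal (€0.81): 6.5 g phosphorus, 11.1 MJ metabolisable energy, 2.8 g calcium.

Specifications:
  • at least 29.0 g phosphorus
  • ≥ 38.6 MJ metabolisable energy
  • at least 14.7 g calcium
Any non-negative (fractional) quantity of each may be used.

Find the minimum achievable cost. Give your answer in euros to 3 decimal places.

€0.959

This is a linear program. Let x1 = kg of rice bran, x2 = kg of DDGS, x3 = kg of alfalfa meal, x4 = kg of canola meal, x5 = kg of oat hulls, x6 = kg of soybean meal.
Minimise 0.26x1 + 0.36x2 + 0.45x3 + 0.56x4 + 0.09x5 + 0.81x6 with:
  16.9x1 + 7.3x2 + 2.6x3 + 11.4x4 + 1.3x5 + 6.5x6 ≥ 29   (phosphorus)
  10.5x1 + 13.1x2 + 8.8x3 + 9.9x4 + 4.6x5 + 11.1x6 ≥ 38.6   (metabolisable energy)
  0.8x1 + 0.8x2 + 13.4x3 + 5.9x4 + 1.6x5 + 2.8x6 ≥ 14.7   (calcium)
  x1, x2, x3, x4, x5, x6 ≥ 0.
The optimal basis is {rice bran, alfalfa meal, oat hulls}; DDGS, canola meal, soybean meal drop out. There the phosphorus, metabolisable energy, calcium constraints are tight.
That vertex is x1 = 1.295, x3 = 0.4803, x5 = 4.517.
Objective = 0.26·1.295 + 0.45·0.4803 + 0.09·4.517 = 0.95937.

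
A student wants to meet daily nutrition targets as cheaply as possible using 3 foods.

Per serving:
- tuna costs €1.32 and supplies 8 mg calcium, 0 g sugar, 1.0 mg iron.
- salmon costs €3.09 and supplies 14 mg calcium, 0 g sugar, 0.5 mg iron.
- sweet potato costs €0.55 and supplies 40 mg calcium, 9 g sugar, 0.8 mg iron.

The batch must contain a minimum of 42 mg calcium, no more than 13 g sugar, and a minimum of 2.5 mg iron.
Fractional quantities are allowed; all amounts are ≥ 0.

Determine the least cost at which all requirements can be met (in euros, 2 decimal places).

€2.57

Let x1 = servings of tuna, x2 = servings of salmon, x3 = servings of sweet potato.
min 1.32x1 + 3.09x2 + 0.55x3 with:
  8x1 + 14x2 + 40x3 ≥ 42   (calcium)
  9x3 ≤ 13   (sugar)
  1x1 + 0.5x2 + 0.8x3 ≥ 2.5   (iron)
  x1, x2, x3 ≥ 0.
The cheapest feasible vertex uses only tuna, sweet potato; salmon is not used. The sugar and iron requirements are met with equality.
Solving gives x1 = 1.344, x3 = 1.444.
Cost = 1.32·1.344 + 0.55·1.444 = 2.5683.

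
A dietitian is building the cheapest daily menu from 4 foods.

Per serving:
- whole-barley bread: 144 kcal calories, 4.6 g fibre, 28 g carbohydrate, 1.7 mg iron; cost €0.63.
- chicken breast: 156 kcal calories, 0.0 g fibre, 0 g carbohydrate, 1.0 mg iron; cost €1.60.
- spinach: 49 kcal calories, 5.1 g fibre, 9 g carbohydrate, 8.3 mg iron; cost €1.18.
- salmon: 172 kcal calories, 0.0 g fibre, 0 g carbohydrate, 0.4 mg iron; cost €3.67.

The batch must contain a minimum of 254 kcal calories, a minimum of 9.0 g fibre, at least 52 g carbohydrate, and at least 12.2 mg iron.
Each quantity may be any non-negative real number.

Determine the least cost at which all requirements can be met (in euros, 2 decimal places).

€2.31

Set it up as a linear program. Let x1 = servings of whole-barley bread, x2 = servings of chicken breast, x3 = servings of spinach, x4 = servings of salmon.
Minimise 0.63x1 + 1.6x2 + 1.18x3 + 3.67x4 subject to:
  144x1 + 156x2 + 49x3 + 172x4 ≥ 254   (calories)
  4.6x1 + 5.1x3 ≥ 9   (fibre)
  28x1 + 9x3 ≥ 52   (carbohydrate)
  1.7x1 + 1x2 + 8.3x3 + 0.4x4 ≥ 12.2   (iron)
  x1, x2, x3, x4 ≥ 0.
The cheapest feasible vertex uses only whole-barley bread, spinach; chicken breast, salmon are not used. There the carbohydrate and iron constraints are tight.
Optimal quantities: whole-barley bread = 1.482 servings, spinach = 1.166 servings.
Cost = 0.63·1.482 + 1.18·1.166 = 2.3095.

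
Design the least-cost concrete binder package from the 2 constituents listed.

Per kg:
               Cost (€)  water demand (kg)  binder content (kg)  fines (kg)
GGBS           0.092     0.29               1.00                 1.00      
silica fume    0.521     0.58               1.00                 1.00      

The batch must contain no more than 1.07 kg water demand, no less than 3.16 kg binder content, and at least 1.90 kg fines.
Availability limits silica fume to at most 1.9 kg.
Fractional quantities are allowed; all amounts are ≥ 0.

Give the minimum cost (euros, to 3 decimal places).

€0.291

This is a linear program. Let x1 = kg of GGBS, x2 = kg of silica fume.
min 0.092x1 + 0.521x2 subject to:
  0.29x1 + 0.58x2 ≤ 1.07   (water demand)
  1x1 + 1x2 ≥ 3.16   (binder content)
  1x1 + 1x2 ≥ 1.9   (fines)
  x2 ≤ 1.9
  x1, x2 ≥ 0.
At the optimum only GGBS is positive (silica fume = 0). The binder content requirement is met with equality.
Optimal quantities: GGBS = 3.16 kg.
Hence cost = 0.092·3.16 = €0.29072.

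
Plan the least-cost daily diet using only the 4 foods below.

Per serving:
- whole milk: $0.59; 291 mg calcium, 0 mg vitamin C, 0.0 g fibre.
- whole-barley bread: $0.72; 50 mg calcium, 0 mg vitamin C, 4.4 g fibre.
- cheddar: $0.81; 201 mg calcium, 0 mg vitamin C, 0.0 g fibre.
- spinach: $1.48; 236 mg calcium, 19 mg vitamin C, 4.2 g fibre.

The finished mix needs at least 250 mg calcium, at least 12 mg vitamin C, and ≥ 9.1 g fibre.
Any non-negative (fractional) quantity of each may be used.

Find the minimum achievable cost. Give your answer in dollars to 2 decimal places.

$2.05

Treat it as an LP. Let x1 = servings of whole milk, x2 = servings of whole-barley bread, x3 = servings of cheddar, x4 = servings of spinach.
min 0.59x1 + 0.72x2 + 0.81x3 + 1.48x4 s.t.:
  291x1 + 50x2 + 201x3 + 236x4 ≥ 250   (calcium)
  19x4 ≥ 12   (vitamin C)
  4.4x2 + 4.2x4 ≥ 9.1   (fibre)
  x1, x2, x3, x4 ≥ 0.
The cheapest feasible vertex uses only whole milk, whole-barley bread, spinach; cheddar is not used. There the calcium, vitamin C, fibre constraints are tight.
Optimal quantities: whole milk = 0.09513 servings, whole-barley bread = 1.465 servings, spinach = 0.6316 servings.
Objective = 0.59·0.09513 + 0.72·1.465 + 1.48·0.6316 = 2.0457.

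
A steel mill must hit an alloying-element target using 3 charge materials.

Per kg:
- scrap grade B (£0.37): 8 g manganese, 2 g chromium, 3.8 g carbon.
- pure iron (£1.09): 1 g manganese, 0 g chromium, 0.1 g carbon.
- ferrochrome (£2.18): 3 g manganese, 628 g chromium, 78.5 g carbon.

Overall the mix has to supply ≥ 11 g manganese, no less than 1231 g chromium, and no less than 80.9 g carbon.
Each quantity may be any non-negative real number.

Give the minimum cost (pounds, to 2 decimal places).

£4.51

Let x1 = kg of scrap grade B, x2 = kg of pure iron, x3 = kg of ferrochrome.
Minimise 0.37x1 + 1.09x2 + 2.18x3 subject to:
  8x1 + 1x2 + 3x3 ≥ 11   (manganese)
  2x1 + 628x3 ≥ 1231   (chromium)
  3.8x1 + 0.1x2 + 78.5x3 ≥ 80.9   (carbon)
  x1, x2, x3 ≥ 0.
The cheapest feasible vertex uses only scrap grade B, ferrochrome; pure iron is not used. Binding constraints: manganese and chromium.
That vertex is x1 = 0.6407, x3 = 1.958.
Cost = 0.37·0.6407 + 2.18·1.958 = 4.5055.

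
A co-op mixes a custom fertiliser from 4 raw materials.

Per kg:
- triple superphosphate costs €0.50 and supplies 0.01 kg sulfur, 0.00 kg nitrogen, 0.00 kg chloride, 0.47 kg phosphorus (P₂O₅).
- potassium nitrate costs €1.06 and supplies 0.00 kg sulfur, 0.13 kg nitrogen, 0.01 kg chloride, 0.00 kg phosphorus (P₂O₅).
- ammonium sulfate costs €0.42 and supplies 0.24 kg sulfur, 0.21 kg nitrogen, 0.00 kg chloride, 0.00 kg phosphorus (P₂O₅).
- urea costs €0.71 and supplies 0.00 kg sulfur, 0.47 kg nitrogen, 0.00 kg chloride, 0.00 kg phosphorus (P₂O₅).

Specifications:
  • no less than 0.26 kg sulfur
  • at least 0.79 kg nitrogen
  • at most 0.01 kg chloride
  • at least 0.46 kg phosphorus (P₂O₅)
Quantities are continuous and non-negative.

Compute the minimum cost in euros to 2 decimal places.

€1.79

Let x1 = kg of triple superphosphate, x2 = kg of potassium nitrate, x3 = kg of ammonium sulfate, x4 = kg of urea.
min 0.5x1 + 1.06x2 + 0.42x3 + 0.71x4 s.t.:
  0.01x1 + 0.24x3 ≥ 0.26   (sulfur)
  0.13x2 + 0.21x3 + 0.47x4 ≥ 0.79   (nitrogen)
  0.01x2 ≤ 0.01   (chloride)
  0.47x1 ≥ 0.46   (phosphorus (P₂O₅))
  x1, x2, x3, x4 ≥ 0.
At the optimum only triple superphosphate, ammonium sulfate, urea are positive (potassium nitrate = 0). The sulfur, nitrogen, phosphorus (P₂O₅) requirements are met with equality.
That vertex is x1 = 0.9787, x3 = 1.043, x4 = 1.215.
Total cost: 0.5·0.9787 + 0.42·1.043 + 0.71·1.215 = 1.7901.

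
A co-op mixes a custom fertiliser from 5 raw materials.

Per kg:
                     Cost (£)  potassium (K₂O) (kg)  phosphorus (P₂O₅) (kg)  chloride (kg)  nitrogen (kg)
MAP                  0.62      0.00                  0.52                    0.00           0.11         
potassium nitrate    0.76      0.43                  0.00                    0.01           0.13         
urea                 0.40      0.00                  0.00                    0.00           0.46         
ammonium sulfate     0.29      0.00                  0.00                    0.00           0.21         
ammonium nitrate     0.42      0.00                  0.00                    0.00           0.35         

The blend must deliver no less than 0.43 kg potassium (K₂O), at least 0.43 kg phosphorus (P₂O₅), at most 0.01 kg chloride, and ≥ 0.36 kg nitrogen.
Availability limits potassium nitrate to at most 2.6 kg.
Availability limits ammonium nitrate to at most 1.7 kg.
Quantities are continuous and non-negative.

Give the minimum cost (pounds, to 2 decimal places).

£1.39

Let x1 = kg of MAP, x2 = kg of potassium nitrate, x3 = kg of urea, x4 = kg of ammonium sulfate, x5 = kg of ammonium nitrate.
min 0.62x1 + 0.76x2 + 0.4x3 + 0.29x4 + 0.42x5 with:
  0.43x2 ≥ 0.43   (potassium (K₂O))
  0.52x1 ≥ 0.43   (phosphorus (P₂O₅))
  0.01x2 ≤ 0.01   (chloride)
  0.11x1 + 0.13x2 + 0.46x3 + 0.21x4 + 0.35x5 ≥ 0.36   (nitrogen)
  x2 ≤ 2.6
  x5 ≤ 1.7
  x1, x2, x3, x4, x5 ≥ 0.
The minimum-cost mix takes nothing from ammonium sulfate, ammonium nitrate — only MAP, potassium nitrate, urea. Binding constraints: potassium (K₂O), phosphorus (P₂O₅), chloride, nitrogen.
That vertex is x1 = 0.8269, x2 = 1, x3 = 0.3023.
Total cost: 0.62·0.8269 + 0.76·1 + 0.4·0.3023 = 1.3936.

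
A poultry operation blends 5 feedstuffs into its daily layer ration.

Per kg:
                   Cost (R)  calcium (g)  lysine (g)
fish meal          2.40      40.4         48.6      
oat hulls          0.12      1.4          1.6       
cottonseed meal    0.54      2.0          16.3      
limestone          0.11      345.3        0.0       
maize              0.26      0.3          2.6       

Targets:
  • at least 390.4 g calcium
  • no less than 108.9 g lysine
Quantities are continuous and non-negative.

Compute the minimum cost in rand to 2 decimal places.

Set it up as a linear program. Let x1 = kg of fish meal, x2 = kg of oat hulls, x3 = kg of cottonseed meal, x4 = kg of limestone, x5 = kg of maize.
min 2.4x1 + 0.12x2 + 0.54x3 + 0.11x4 + 0.26x5 s.t.:
  40.4x1 + 1.4x2 + 2x3 + 345.3x4 + 0.3x5 ≥ 390.4   (calcium)
  48.6x1 + 1.6x2 + 16.3x3 + 2.6x5 ≥ 108.9   (lysine)
  x1, x2, x3, x4, x5 ≥ 0.
The cheapest feasible vertex uses only cottonseed meal, limestone; fish meal, oat hulls, maize are not used. There the calcium and lysine constraints are tight.
That vertex is x3 = 6.681, x4 = 1.092.
Hence cost = 0.54·6.681 + 0.11·1.092 = R3.7279.

R3.73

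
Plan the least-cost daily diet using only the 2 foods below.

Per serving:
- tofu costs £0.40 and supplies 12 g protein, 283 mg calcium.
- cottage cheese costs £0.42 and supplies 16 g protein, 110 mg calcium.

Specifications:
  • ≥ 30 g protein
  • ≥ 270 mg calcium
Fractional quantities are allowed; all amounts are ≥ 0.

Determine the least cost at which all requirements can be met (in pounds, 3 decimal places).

Let x1 = servings of tofu, x2 = servings of cottage cheese.
Minimise 0.4x1 + 0.42x2 subject to:
  12x1 + 16x2 ≥ 30   (protein)
  283x1 + 110x2 ≥ 270   (calcium)
  x1, x2 ≥ 0.
Both inputs are positive at the optimum. Binding constraints: protein and calcium.
That vertex is x1 = 0.318, x2 = 1.637.
Objective = 0.4·0.318 + 0.42·1.637 = 0.81474.

£0.815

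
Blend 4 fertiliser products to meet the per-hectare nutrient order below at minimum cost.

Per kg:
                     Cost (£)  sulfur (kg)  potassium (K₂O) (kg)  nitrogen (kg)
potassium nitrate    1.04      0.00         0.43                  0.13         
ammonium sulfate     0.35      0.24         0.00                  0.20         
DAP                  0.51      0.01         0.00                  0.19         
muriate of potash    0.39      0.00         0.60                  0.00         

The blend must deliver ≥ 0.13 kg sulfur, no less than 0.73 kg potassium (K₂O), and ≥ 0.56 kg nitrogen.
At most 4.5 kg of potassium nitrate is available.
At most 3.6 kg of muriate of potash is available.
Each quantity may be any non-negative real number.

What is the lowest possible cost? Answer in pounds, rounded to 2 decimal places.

Let x1 = kg of potassium nitrate, x2 = kg of ammonium sulfate, x3 = kg of DAP, x4 = kg of muriate of potash.
Minimize 1.04x1 + 0.35x2 + 0.51x3 + 0.39x4 with:
  0.24x2 + 0.01x3 ≥ 0.13   (sulfur)
  0.43x1 + 0.6x4 ≥ 0.73   (potassium (K₂O))
  0.13x1 + 0.2x2 + 0.19x3 ≥ 0.56   (nitrogen)
  x1 ≤ 4.5
  x4 ≤ 3.6
  x1, x2, x3, x4 ≥ 0.
The cheapest feasible vertex uses only ammonium sulfate, muriate of potash; potassium nitrate, DAP are not used. The potassium (K₂O) and nitrogen requirements are met with equality.
Optimal quantities: ammonium sulfate = 2.8 kg, muriate of potash = 1.217 kg.
Total cost: 0.35·2.8 + 0.39·1.217 = 1.4546.

£1.45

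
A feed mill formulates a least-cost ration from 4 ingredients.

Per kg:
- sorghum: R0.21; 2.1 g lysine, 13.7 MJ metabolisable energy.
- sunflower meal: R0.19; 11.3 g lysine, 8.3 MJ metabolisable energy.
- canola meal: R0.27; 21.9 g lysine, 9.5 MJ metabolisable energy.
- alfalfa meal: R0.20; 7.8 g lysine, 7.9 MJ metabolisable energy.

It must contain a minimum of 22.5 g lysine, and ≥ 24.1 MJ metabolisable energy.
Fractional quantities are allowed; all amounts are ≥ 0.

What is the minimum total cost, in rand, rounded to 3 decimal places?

This is a linear program. Let x1 = kg of sorghum, x2 = kg of sunflower meal, x3 = kg of canola meal, x4 = kg of alfalfa meal.
Minimize 0.21x1 + 0.19x2 + 0.27x3 + 0.2x4 subject to:
  2.1x1 + 11.3x2 + 21.9x3 + 7.8x4 ≥ 22.5   (lysine)
  13.7x1 + 8.3x2 + 9.5x3 + 7.9x4 ≥ 24.1   (metabolisable energy)
  x1, x2, x3, x4 ≥ 0.
The optimal basis is {sorghum, canola meal}; sunflower meal, alfalfa meal drop out. The lysine and metabolisable energy requirements are met with equality.
That vertex is x1 = 1.121, x3 = 0.9199.
Hence cost = 0.21·1.121 + 0.27·0.9199 = R0.48378.

R0.484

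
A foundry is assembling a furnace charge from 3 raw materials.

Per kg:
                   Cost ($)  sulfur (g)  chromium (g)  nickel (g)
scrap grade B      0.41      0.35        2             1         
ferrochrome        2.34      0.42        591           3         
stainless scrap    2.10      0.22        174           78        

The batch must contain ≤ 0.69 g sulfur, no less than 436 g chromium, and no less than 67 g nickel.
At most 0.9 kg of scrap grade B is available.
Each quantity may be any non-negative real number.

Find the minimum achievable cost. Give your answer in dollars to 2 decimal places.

$2.91

Let x1 = kg of scrap grade B, x2 = kg of ferrochrome, x3 = kg of stainless scrap.
Minimise 0.41x1 + 2.34x2 + 2.1x3 s.t.:
  0.35x1 + 0.42x2 + 0.22x3 ≤ 0.69   (sulfur)
  2x1 + 591x2 + 174x3 ≥ 436   (chromium)
  1x1 + 3x2 + 78x3 ≥ 67   (nickel)
  x1 ≤ 0.9
  x1, x2, x3 ≥ 0.
At the optimum only ferrochrome, stainless scrap are positive (scrap grade B = 0). Binding constraints: chromium and nickel.
So ferrochrome = 0.4904 kg, stainless scrap = 0.8401 kg.
Cost = 2.34·0.4904 + 2.1·0.8401 = 2.9117.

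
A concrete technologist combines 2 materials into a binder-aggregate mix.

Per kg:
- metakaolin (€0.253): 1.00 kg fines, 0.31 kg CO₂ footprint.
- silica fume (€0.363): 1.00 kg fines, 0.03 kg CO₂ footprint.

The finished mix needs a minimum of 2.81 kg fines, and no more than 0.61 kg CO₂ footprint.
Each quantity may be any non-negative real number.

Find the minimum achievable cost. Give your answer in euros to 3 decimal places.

€0.814

This is a linear program. Let x1 = kg of metakaolin, x2 = kg of silica fume.
min 0.253x1 + 0.363x2 with:
  1x1 + 1x2 ≥ 2.81   (fines)
  0.31x1 + 0.03x2 ≤ 0.61   (CO₂ footprint)
  x1, x2 ≥ 0.
Both inputs are positive at the optimum. Binding constraints: fines and CO₂ footprint.
Optimal quantities: metakaolin = 1.878 kg, silica fume = 0.9325 kg.
Objective = 0.253·1.878 + 0.363·0.9325 = 0.81363.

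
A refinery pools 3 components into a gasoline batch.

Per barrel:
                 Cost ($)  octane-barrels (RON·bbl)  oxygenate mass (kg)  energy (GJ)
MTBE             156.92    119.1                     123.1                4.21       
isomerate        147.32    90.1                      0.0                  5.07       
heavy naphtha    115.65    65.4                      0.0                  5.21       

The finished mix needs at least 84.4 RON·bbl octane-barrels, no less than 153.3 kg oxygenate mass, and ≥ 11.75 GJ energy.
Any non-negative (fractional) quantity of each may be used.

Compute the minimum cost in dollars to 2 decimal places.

$339.86

Treat it as an LP. Let x1 = barrels of MTBE, x2 = barrels of isomerate, x3 = barrels of heavy naphtha.
Minimize 156.92x1 + 147.32x2 + 115.65x3 subject to:
  119.1x1 + 90.1x2 + 65.4x3 ≥ 84.4   (octane-barrels)
  123.1x1 ≥ 153.3   (oxygenate mass)
  4.21x1 + 5.07x2 + 5.21x3 ≥ 11.75   (energy)
  x1, x2, x3 ≥ 0.
The minimum-cost mix takes nothing from isomerate — only MTBE, heavy naphtha. Binding constraints: oxygenate mass and energy.
Optimal quantities: MTBE = 1.2453 barrels, heavy naphtha = 1.249 barrels.
Objective = 156.92·1.2453 + 115.65·1.249 = 339.8593.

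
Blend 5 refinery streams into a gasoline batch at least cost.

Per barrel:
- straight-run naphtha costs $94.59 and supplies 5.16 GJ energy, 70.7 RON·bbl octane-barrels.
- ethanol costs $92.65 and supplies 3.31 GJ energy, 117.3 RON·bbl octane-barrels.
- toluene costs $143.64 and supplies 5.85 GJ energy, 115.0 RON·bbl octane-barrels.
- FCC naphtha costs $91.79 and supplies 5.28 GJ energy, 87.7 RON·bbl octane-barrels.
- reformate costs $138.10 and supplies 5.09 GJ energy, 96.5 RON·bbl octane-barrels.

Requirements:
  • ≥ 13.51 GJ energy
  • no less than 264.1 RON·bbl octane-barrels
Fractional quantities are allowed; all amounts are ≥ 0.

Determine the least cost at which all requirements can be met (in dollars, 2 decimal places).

Treat it as an LP. Let x1 = barrels of straight-run naphtha, x2 = barrels of ethanol, x3 = barrels of toluene, x4 = barrels of FCC naphtha, x5 = barrels of reformate.
min 94.59x1 + 92.65x2 + 143.64x3 + 91.79x4 + 138.1x5 subject to:
  5.16x1 + 3.31x2 + 5.85x3 + 5.28x4 + 5.09x5 ≥ 13.51   (energy)
  70.7x1 + 117.3x2 + 115x3 + 87.7x4 + 96.5x5 ≥ 264.1   (octane-barrels)
  x1, x2, x3, x4, x5 ≥ 0.
At the optimum only ethanol, FCC naphtha are positive (straight-run naphtha, toluene, reformate = 0). The energy and octane-barrels requirements are met with equality.
Optimal quantities: ethanol = 0.63704 barrels, FCC naphtha = 2.1594 barrels.
Cost = 92.65·0.63704 + 91.79·2.1594 = 257.2331.

$257.23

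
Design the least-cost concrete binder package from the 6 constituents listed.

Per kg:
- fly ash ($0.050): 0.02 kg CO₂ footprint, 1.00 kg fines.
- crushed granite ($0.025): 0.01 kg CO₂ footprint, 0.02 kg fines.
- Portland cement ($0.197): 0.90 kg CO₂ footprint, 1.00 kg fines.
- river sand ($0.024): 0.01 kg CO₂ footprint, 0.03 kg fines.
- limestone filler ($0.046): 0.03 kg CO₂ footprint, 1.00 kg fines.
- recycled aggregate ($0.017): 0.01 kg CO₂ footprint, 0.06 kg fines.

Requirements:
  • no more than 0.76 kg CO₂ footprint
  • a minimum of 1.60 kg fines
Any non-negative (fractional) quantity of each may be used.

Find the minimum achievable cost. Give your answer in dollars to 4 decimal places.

$0.0736

Let x1 = kg of fly ash, x2 = kg of crushed granite, x3 = kg of Portland cement, x4 = kg of river sand, x5 = kg of limestone filler, x6 = kg of recycled aggregate.
Minimise 0.05x1 + 0.025x2 + 0.197x3 + 0.024x4 + 0.046x5 + 0.017x6 subject to:
  0.02x1 + 0.01x2 + 0.9x3 + 0.01x4 + 0.03x5 + 0.01x6 ≤ 0.76   (CO₂ footprint)
  1x1 + 0.02x2 + 1x3 + 0.03x4 + 1x5 + 0.06x6 ≥ 1.6   (fines)
  x1, x2, x3, x4, x5, x6 ≥ 0.
At the optimum only limestone filler is positive (fly ash, crushed granite, Portland cement, river sand, recycled aggregate = 0). The fines requirement is met with equality.
Solving gives x5 = 1.6.
Total cost: 0.046·1.6 = 0.073600.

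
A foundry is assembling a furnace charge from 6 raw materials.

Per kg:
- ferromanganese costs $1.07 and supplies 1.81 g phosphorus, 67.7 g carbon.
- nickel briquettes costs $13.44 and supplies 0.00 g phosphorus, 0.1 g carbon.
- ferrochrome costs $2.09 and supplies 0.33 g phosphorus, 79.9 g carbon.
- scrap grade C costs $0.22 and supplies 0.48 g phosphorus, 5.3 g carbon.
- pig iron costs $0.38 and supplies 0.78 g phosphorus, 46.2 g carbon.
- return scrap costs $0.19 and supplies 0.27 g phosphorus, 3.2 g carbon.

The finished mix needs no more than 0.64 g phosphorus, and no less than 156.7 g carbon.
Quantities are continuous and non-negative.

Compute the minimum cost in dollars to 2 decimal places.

$238.24

Set it up as a linear program. Let x1 = kg of ferromanganese, x2 = kg of nickel briquettes, x3 = kg of ferrochrome, x4 = kg of scrap grade C, x5 = kg of pig iron, x6 = kg of return scrap.
Minimise 1.07x1 + 13.44x2 + 2.09x3 + 0.22x4 + 0.38x5 + 0.19x6 subject to:
  1.81x1 + 0.33x3 + 0.48x4 + 0.78x5 + 0.27x6 ≤ 0.64   (phosphorus)
  67.7x1 + 0.1x2 + 79.9x3 + 5.3x4 + 46.2x5 + 3.2x6 ≥ 156.7   (carbon)
  x1, x2, x3, x4, x5, x6 ≥ 0.
The cheapest feasible vertex uses only nickel briquettes, ferrochrome; ferromanganese, scrap grade C, pig iron, return scrap are not used. The phosphorus and carbon requirements are met with equality.
Solving gives x2 = 17.42424, x3 = 1.939394.
Cost = 13.44·17.42424 + 2.09·1.939394 = 238.2351.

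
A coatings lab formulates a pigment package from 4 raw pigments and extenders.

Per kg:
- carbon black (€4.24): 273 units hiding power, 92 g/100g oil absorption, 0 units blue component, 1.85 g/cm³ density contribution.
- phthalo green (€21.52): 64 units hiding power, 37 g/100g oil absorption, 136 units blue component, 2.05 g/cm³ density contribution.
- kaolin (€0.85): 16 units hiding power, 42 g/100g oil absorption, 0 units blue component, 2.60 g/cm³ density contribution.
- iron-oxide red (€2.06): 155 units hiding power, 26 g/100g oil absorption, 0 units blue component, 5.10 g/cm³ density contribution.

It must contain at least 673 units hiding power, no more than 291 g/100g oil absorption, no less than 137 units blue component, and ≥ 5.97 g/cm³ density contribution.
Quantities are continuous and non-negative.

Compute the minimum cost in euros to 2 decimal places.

€29.77

Let x1 = kg of carbon black, x2 = kg of phthalo green, x3 = kg of kaolin, x4 = kg of iron-oxide red.
Minimize 4.24x1 + 21.52x2 + 0.85x3 + 2.06x4 with:
  273x1 + 64x2 + 16x3 + 155x4 ≥ 673   (hiding power)
  92x1 + 37x2 + 42x3 + 26x4 ≤ 291   (oil absorption)
  136x2 ≥ 137   (blue component)
  1.85x1 + 2.05x2 + 2.6x3 + 5.1x4 ≥ 5.97   (density contribution)
  x1, x2, x3, x4 ≥ 0.
At the optimum only phthalo green, iron-oxide red are positive (carbon black, kaolin = 0). The hiding power and blue component requirements are met with equality.
Optimal quantities: phthalo green = 1.0074 kg, iron-oxide red = 3.926 kg.
Hence cost = 21.52·1.0074 + 2.06·3.926 = €29.7668.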